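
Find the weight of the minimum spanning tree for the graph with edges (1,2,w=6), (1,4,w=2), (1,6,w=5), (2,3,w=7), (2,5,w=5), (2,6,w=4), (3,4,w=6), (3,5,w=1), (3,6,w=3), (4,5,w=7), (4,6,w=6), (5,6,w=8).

Apply Kruskal's algorithm (sort edges by weight, add if no cycle):

Sorted edges by weight:
  (3,5) w=1
  (1,4) w=2
  (3,6) w=3
  (2,6) w=4
  (1,6) w=5
  (2,5) w=5
  (1,2) w=6
  (3,4) w=6
  (4,6) w=6
  (2,3) w=7
  (4,5) w=7
  (5,6) w=8

Add edge (3,5) w=1 -- no cycle. Running total: 1
Add edge (1,4) w=2 -- no cycle. Running total: 3
Add edge (3,6) w=3 -- no cycle. Running total: 6
Add edge (2,6) w=4 -- no cycle. Running total: 10
Add edge (1,6) w=5 -- no cycle. Running total: 15

MST edges: (3,5,w=1), (1,4,w=2), (3,6,w=3), (2,6,w=4), (1,6,w=5)
Total MST weight: 1 + 2 + 3 + 4 + 5 = 15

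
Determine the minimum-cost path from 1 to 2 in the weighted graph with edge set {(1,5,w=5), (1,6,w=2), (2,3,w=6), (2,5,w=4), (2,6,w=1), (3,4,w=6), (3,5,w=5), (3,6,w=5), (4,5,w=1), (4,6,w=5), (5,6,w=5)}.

Step 1: Build adjacency list with weights:
  1: 5(w=5), 6(w=2)
  2: 3(w=6), 5(w=4), 6(w=1)
  3: 2(w=6), 4(w=6), 5(w=5), 6(w=5)
  4: 3(w=6), 5(w=1), 6(w=5)
  5: 1(w=5), 2(w=4), 3(w=5), 4(w=1), 6(w=5)
  6: 1(w=2), 2(w=1), 3(w=5), 4(w=5), 5(w=5)

Step 2: Apply Dijkstra's algorithm from vertex 1:
  Visit vertex 1 (distance=0)
    Update dist[5] = 5
    Update dist[6] = 2
  Visit vertex 6 (distance=2)
    Update dist[2] = 3
    Update dist[3] = 7
    Update dist[4] = 7
  Visit vertex 2 (distance=3)

Step 3: Shortest path: 1 -> 6 -> 2
Total weight: 2 + 1 = 3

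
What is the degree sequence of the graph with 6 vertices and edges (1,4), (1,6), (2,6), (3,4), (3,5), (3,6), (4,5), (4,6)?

Step 1: Count edges incident to each vertex:
  deg(1) = 2 (neighbors: 4, 6)
  deg(2) = 1 (neighbors: 6)
  deg(3) = 3 (neighbors: 4, 5, 6)
  deg(4) = 4 (neighbors: 1, 3, 5, 6)
  deg(5) = 2 (neighbors: 3, 4)
  deg(6) = 4 (neighbors: 1, 2, 3, 4)

Step 2: Sort degrees in non-increasing order:
  Degrees: [2, 1, 3, 4, 2, 4] -> sorted: [4, 4, 3, 2, 2, 1]

Degree sequence: [4, 4, 3, 2, 2, 1]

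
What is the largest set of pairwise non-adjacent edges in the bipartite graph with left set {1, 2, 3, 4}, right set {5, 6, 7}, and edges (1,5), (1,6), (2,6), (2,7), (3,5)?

Step 1: List the neighbors of each left vertex:
  1: 5, 6
  2: 6, 7
  3: 5
  4: (none)

Step 2: Greedily match left vertices, then look for augmenting paths:
  Match 1 -- 6
  Match 2 -- 7
  Match 3 -- 5
  No augmenting path remains.

Step 3: Verify this is maximum:
  Matching size 3 = min(|L|, |R|) = min(4, 3), which is an upper bound, so this matching is maximum.

Maximum matching: {(1,6), (2,7), (3,5)}
Size: 3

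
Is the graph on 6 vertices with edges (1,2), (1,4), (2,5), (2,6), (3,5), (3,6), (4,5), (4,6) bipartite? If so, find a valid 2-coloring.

Step 1: Attempt 2-coloring using BFS:
  Start at vertex 1, assign color 0
  Color vertex 2 with color 1 (neighbor of 1)
  Color vertex 4 with color 1 (neighbor of 1)
  Color vertex 5 with color 0 (neighbor of 2)
  Color vertex 6 with color 0 (neighbor of 2)
  Color vertex 3 with color 1 (neighbor of 5)

Step 2: 2-coloring succeeded. No conflicts found.
  Set A (color 0): {1, 5, 6}
  Set B (color 1): {2, 3, 4}

The graph is bipartite with partition {1, 5, 6}, {2, 3, 4}.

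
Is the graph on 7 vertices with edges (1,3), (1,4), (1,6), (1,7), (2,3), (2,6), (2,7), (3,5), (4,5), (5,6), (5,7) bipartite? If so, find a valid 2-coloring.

Step 1: Attempt 2-coloring using BFS:
  Start at vertex 1, assign color 0
  Color vertex 3 with color 1 (neighbor of 1)
  Color vertex 4 with color 1 (neighbor of 1)
  Color vertex 6 with color 1 (neighbor of 1)
  Color vertex 7 with color 1 (neighbor of 1)
  Color vertex 2 with color 0 (neighbor of 3)
  Color vertex 5 with color 0 (neighbor of 3)

Step 2: 2-coloring succeeded. No conflicts found.
  Set A (color 0): {1, 2, 5}
  Set B (color 1): {3, 4, 6, 7}

The graph is bipartite with partition {1, 2, 5}, {3, 4, 6, 7}.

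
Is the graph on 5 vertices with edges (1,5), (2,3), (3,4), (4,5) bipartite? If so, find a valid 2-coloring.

Step 1: Attempt 2-coloring using BFS:
  Start at vertex 1, assign color 0
  Color vertex 5 with color 1 (neighbor of 1)
  Color vertex 4 with color 0 (neighbor of 5)
  Color vertex 3 with color 1 (neighbor of 4)
  Color vertex 2 with color 0 (neighbor of 3)

Step 2: 2-coloring succeeded. No conflicts found.
  Set A (color 0): {1, 2, 4}
  Set B (color 1): {3, 5}

The graph is bipartite with partition {1, 2, 4}, {3, 5}.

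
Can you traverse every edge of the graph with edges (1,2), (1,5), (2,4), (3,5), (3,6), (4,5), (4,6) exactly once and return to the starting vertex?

Step 1: Find the degree of each vertex:
  deg(1) = 2
  deg(2) = 2
  deg(3) = 2
  deg(4) = 3
  deg(5) = 3
  deg(6) = 2

Step 2: Count vertices with odd degree:
  Odd-degree vertices: 4, 5 (2 total)

Step 3: Apply Euler's theorem:
  - Eulerian circuit exists iff graph is connected and all vertices have even degree
  - Eulerian path exists iff graph is connected and has 0 or 2 odd-degree vertices

Graph is connected with exactly 2 odd-degree vertices (4, 5).
Eulerian path exists (starting and ending at the odd-degree vertices), but no Eulerian circuit.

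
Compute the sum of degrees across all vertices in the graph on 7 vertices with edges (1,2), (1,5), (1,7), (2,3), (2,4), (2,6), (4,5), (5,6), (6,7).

Step 1: Count edges incident to each vertex:
  deg(1) = 3 (neighbors: 2, 5, 7)
  deg(2) = 4 (neighbors: 1, 3, 4, 6)
  deg(3) = 1 (neighbors: 2)
  deg(4) = 2 (neighbors: 2, 5)
  deg(5) = 3 (neighbors: 1, 4, 6)
  deg(6) = 3 (neighbors: 2, 5, 7)
  deg(7) = 2 (neighbors: 1, 6)

Step 2: Sum all degrees:
  3 + 4 + 1 + 2 + 3 + 3 + 2 = 18

Verification: sum of degrees = 2 * |E| = 2 * 9 = 18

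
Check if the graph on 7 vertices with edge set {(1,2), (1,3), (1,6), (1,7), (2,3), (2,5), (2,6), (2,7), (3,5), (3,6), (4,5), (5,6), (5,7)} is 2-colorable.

Step 1: Attempt 2-coloring using BFS:
  Start at vertex 1, assign color 0
  Color vertex 2 with color 1 (neighbor of 1)
  Color vertex 3 with color 1 (neighbor of 1)
  Color vertex 6 with color 1 (neighbor of 1)
  Color vertex 7 with color 1 (neighbor of 1)

Step 2: Conflict found! Vertices 2 and 3 are adjacent but have the same color.
This means the graph contains an odd cycle.

The graph is NOT bipartite.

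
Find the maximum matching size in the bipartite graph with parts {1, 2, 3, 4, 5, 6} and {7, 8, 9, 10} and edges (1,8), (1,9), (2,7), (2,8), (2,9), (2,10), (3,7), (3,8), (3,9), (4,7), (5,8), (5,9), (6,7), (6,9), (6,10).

Step 1: List the neighbors of each left vertex:
  1: 8, 9
  2: 7, 8, 9, 10
  3: 7, 8, 9
  4: 7
  5: 8, 9
  6: 7, 9, 10

Step 2: Greedily match left vertices, then look for augmenting paths:
  Match 1 -- 8
  Match 2 -- 7
  Match 3 -- 9
  Match 6 -- 10
  No augmenting path remains.

Step 3: Verify this is maximum:
  Matching size 4 = min(|L|, |R|) = min(6, 4), which is an upper bound, so this matching is maximum.

Maximum matching: {(1,8), (2,7), (3,9), (6,10)}
Size: 4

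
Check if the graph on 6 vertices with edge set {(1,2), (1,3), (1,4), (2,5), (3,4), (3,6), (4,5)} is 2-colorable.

Step 1: Attempt 2-coloring using BFS:
  Start at vertex 1, assign color 0
  Color vertex 2 with color 1 (neighbor of 1)
  Color vertex 3 with color 1 (neighbor of 1)
  Color vertex 4 with color 1 (neighbor of 1)
  Color vertex 5 with color 0 (neighbor of 2)

Step 2: Conflict found! Vertices 3 and 4 are adjacent but have the same color.
This means the graph contains an odd cycle.

The graph is NOT bipartite.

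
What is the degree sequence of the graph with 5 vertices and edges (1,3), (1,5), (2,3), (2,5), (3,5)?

Step 1: Count edges incident to each vertex:
  deg(1) = 2 (neighbors: 3, 5)
  deg(2) = 2 (neighbors: 3, 5)
  deg(3) = 3 (neighbors: 1, 2, 5)
  deg(4) = 0 (neighbors: none)
  deg(5) = 3 (neighbors: 1, 2, 3)

Step 2: Sort degrees in non-increasing order:
  Degrees: [2, 2, 3, 0, 3] -> sorted: [3, 3, 2, 2, 0]

Degree sequence: [3, 3, 2, 2, 0]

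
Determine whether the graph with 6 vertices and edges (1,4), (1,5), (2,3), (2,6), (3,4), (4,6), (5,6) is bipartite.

Step 1: Attempt 2-coloring using BFS:
  Start at vertex 1, assign color 0
  Color vertex 4 with color 1 (neighbor of 1)
  Color vertex 5 with color 1 (neighbor of 1)
  Color vertex 3 with color 0 (neighbor of 4)
  Color vertex 6 with color 0 (neighbor of 4)
  Color vertex 2 with color 1 (neighbor of 3)

Step 2: 2-coloring succeeded. No conflicts found.
  Set A (color 0): {1, 3, 6}
  Set B (color 1): {2, 4, 5}

The graph is bipartite with partition {1, 3, 6}, {2, 4, 5}.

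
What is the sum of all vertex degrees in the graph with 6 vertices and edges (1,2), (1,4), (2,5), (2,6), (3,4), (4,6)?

Step 1: Count edges incident to each vertex:
  deg(1) = 2 (neighbors: 2, 4)
  deg(2) = 3 (neighbors: 1, 5, 6)
  deg(3) = 1 (neighbors: 4)
  deg(4) = 3 (neighbors: 1, 3, 6)
  deg(5) = 1 (neighbors: 2)
  deg(6) = 2 (neighbors: 2, 4)

Step 2: Sum all degrees:
  2 + 3 + 1 + 3 + 1 + 2 = 12

Verification: sum of degrees = 2 * |E| = 2 * 6 = 12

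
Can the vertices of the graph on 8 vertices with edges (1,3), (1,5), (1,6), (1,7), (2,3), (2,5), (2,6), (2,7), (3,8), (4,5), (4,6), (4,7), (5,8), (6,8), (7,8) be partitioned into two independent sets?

Step 1: Attempt 2-coloring using BFS:
  Start at vertex 1, assign color 0
  Color vertex 3 with color 1 (neighbor of 1)
  Color vertex 5 with color 1 (neighbor of 1)
  Color vertex 6 with color 1 (neighbor of 1)
  Color vertex 7 with color 1 (neighbor of 1)
  Color vertex 2 with color 0 (neighbor of 3)
  Color vertex 8 with color 0 (neighbor of 3)
  Color vertex 4 with color 0 (neighbor of 5)

Step 2: 2-coloring succeeded. No conflicts found.
  Set A (color 0): {1, 2, 4, 8}
  Set B (color 1): {3, 5, 6, 7}

The graph is bipartite with partition {1, 2, 4, 8}, {3, 5, 6, 7}.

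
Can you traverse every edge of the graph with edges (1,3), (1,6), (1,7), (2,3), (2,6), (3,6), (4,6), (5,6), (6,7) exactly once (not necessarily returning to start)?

Step 1: Find the degree of each vertex:
  deg(1) = 3
  deg(2) = 2
  deg(3) = 3
  deg(4) = 1
  deg(5) = 1
  deg(6) = 6
  deg(7) = 2

Step 2: Count vertices with odd degree:
  Odd-degree vertices: 1, 3, 4, 5 (4 total)

Step 3: Apply Euler's theorem:
  - Eulerian circuit exists iff graph is connected and all vertices have even degree
  - Eulerian path exists iff graph is connected and has 0 or 2 odd-degree vertices

Graph has 4 odd-degree vertices (need 0 or 2).
Neither Eulerian path nor Eulerian circuit exists.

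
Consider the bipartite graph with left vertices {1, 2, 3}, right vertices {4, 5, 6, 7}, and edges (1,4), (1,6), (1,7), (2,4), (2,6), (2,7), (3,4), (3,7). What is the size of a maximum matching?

Step 1: List the neighbors of each left vertex:
  1: 4, 6, 7
  2: 4, 6, 7
  3: 4, 7

Step 2: Greedily match left vertices, then look for augmenting paths:
  Match 1 -- 4
  Match 2 -- 6
  Match 3 -- 7
  No augmenting path remains.

Step 3: Verify this is maximum:
  Matching size 3 = min(|L|, |R|) = min(3, 4), which is an upper bound, so this matching is maximum.

Maximum matching: {(1,4), (2,6), (3,7)}
Size: 3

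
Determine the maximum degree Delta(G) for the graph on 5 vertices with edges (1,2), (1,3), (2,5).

Step 1: Count edges incident to each vertex:
  deg(1) = 2 (neighbors: 2, 3)
  deg(2) = 2 (neighbors: 1, 5)
  deg(3) = 1 (neighbors: 1)
  deg(4) = 0 (neighbors: none)
  deg(5) = 1 (neighbors: 2)

Step 2: Find maximum:
  max(2, 2, 1, 0, 1) = 2 (vertex 1)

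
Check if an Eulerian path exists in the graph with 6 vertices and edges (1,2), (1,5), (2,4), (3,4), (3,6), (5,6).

Step 1: Find the degree of each vertex:
  deg(1) = 2
  deg(2) = 2
  deg(3) = 2
  deg(4) = 2
  deg(5) = 2
  deg(6) = 2

Step 2: Count vertices with odd degree:
  All vertices have even degree (0 odd-degree vertices)

Step 3: Apply Euler's theorem:
  - Eulerian circuit exists iff graph is connected and all vertices have even degree
  - Eulerian path exists iff graph is connected and has 0 or 2 odd-degree vertices

Graph is connected with 0 odd-degree vertices.
Both Eulerian circuit and Eulerian path exist.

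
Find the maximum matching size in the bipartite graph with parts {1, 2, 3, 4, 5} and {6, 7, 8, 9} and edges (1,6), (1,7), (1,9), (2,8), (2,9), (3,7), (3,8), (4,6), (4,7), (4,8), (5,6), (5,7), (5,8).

Step 1: List the neighbors of each left vertex:
  1: 6, 7, 9
  2: 8, 9
  3: 7, 8
  4: 6, 7, 8
  5: 6, 7, 8

Step 2: Greedily match left vertices, then look for augmenting paths:
  Match 1 -- 9
  Match 2 -- 8
  Match 3 -- 7
  Match 4 -- 6
  No augmenting path remains.

Step 3: Verify this is maximum:
  Matching size 4 = min(|L|, |R|) = min(5, 4), which is an upper bound, so this matching is maximum.

Maximum matching: {(1,9), (2,8), (3,7), (4,6)}
Size: 4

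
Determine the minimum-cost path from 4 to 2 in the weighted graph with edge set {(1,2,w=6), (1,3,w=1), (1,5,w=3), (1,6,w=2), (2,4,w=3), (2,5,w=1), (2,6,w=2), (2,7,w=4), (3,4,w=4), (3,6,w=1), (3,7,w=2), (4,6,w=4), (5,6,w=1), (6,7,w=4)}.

Step 1: Build adjacency list with weights:
  1: 2(w=6), 3(w=1), 5(w=3), 6(w=2)
  2: 1(w=6), 4(w=3), 5(w=1), 6(w=2), 7(w=4)
  3: 1(w=1), 4(w=4), 6(w=1), 7(w=2)
  4: 2(w=3), 3(w=4), 6(w=4)
  5: 1(w=3), 2(w=1), 6(w=1)
  6: 1(w=2), 2(w=2), 3(w=1), 4(w=4), 5(w=1), 7(w=4)
  7: 2(w=4), 3(w=2), 6(w=4)

Step 2: Apply Dijkstra's algorithm from vertex 4:
  Visit vertex 4 (distance=0)
    Update dist[2] = 3
    Update dist[3] = 4
    Update dist[6] = 4
  Visit vertex 2 (distance=3)
    Update dist[1] = 9
    Update dist[5] = 4
    Update dist[7] = 7

Step 3: Shortest path: 4 -> 2
Total weight: 3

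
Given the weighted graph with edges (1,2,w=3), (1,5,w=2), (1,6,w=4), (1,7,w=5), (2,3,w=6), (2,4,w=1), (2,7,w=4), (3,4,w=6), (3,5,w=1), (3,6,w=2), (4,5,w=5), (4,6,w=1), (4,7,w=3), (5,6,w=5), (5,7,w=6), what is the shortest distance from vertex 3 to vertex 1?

Step 1: Build adjacency list with weights:
  1: 2(w=3), 5(w=2), 6(w=4), 7(w=5)
  2: 1(w=3), 3(w=6), 4(w=1), 7(w=4)
  3: 2(w=6), 4(w=6), 5(w=1), 6(w=2)
  4: 2(w=1), 3(w=6), 5(w=5), 6(w=1), 7(w=3)
  5: 1(w=2), 3(w=1), 4(w=5), 6(w=5), 7(w=6)
  6: 1(w=4), 3(w=2), 4(w=1), 5(w=5)
  7: 1(w=5), 2(w=4), 4(w=3), 5(w=6)

Step 2: Apply Dijkstra's algorithm from vertex 3:
  Visit vertex 3 (distance=0)
    Update dist[2] = 6
    Update dist[4] = 6
    Update dist[5] = 1
    Update dist[6] = 2
  Visit vertex 5 (distance=1)
    Update dist[1] = 3
    Update dist[7] = 7
  Visit vertex 6 (distance=2)
    Update dist[4] = 3
  Visit vertex 1 (distance=3)

Step 3: Shortest path: 3 -> 5 -> 1
Total weight: 1 + 2 = 3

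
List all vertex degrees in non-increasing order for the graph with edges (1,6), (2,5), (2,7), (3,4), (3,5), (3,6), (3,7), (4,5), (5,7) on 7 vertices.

Step 1: Count edges incident to each vertex:
  deg(1) = 1 (neighbors: 6)
  deg(2) = 2 (neighbors: 5, 7)
  deg(3) = 4 (neighbors: 4, 5, 6, 7)
  deg(4) = 2 (neighbors: 3, 5)
  deg(5) = 4 (neighbors: 2, 3, 4, 7)
  deg(6) = 2 (neighbors: 1, 3)
  deg(7) = 3 (neighbors: 2, 3, 5)

Step 2: Sort degrees in non-increasing order:
  Degrees: [1, 2, 4, 2, 4, 2, 3] -> sorted: [4, 4, 3, 2, 2, 2, 1]

Degree sequence: [4, 4, 3, 2, 2, 2, 1]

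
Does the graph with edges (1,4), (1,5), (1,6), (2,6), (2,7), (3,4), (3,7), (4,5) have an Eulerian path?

Step 1: Find the degree of each vertex:
  deg(1) = 3
  deg(2) = 2
  deg(3) = 2
  deg(4) = 3
  deg(5) = 2
  deg(6) = 2
  deg(7) = 2

Step 2: Count vertices with odd degree:
  Odd-degree vertices: 1, 4 (2 total)

Step 3: Apply Euler's theorem:
  - Eulerian circuit exists iff graph is connected and all vertices have even degree
  - Eulerian path exists iff graph is connected and has 0 or 2 odd-degree vertices

Graph is connected with exactly 2 odd-degree vertices (1, 4).
Eulerian path exists (starting and ending at the odd-degree vertices), but no Eulerian circuit.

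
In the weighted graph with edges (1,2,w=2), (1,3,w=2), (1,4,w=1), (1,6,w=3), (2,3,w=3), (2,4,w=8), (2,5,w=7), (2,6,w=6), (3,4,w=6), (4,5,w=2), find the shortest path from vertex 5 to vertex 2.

Step 1: Build adjacency list with weights:
  1: 2(w=2), 3(w=2), 4(w=1), 6(w=3)
  2: 1(w=2), 3(w=3), 4(w=8), 5(w=7), 6(w=6)
  3: 1(w=2), 2(w=3), 4(w=6)
  4: 1(w=1), 2(w=8), 3(w=6), 5(w=2)
  5: 2(w=7), 4(w=2)
  6: 1(w=3), 2(w=6)

Step 2: Apply Dijkstra's algorithm from vertex 5:
  Visit vertex 5 (distance=0)
    Update dist[2] = 7
    Update dist[4] = 2
  Visit vertex 4 (distance=2)
    Update dist[1] = 3
    Update dist[3] = 8
  Visit vertex 1 (distance=3)
    Update dist[2] = 5
    Update dist[3] = 5
    Update dist[6] = 6
  Visit vertex 2 (distance=5)

Step 3: Shortest path: 5 -> 4 -> 1 -> 2
Total weight: 2 + 1 + 2 = 5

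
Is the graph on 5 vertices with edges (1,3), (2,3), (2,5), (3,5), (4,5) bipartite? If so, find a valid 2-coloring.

Step 1: Attempt 2-coloring using BFS:
  Start at vertex 1, assign color 0
  Color vertex 3 with color 1 (neighbor of 1)
  Color vertex 2 with color 0 (neighbor of 3)
  Color vertex 5 with color 0 (neighbor of 3)

Step 2: Conflict found! Vertices 2 and 5 are adjacent but have the same color.
This means the graph contains an odd cycle.

The graph is NOT bipartite.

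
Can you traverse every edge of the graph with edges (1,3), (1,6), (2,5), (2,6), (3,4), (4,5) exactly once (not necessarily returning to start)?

Step 1: Find the degree of each vertex:
  deg(1) = 2
  deg(2) = 2
  deg(3) = 2
  deg(4) = 2
  deg(5) = 2
  deg(6) = 2

Step 2: Count vertices with odd degree:
  All vertices have even degree (0 odd-degree vertices)

Step 3: Apply Euler's theorem:
  - Eulerian circuit exists iff graph is connected and all vertices have even degree
  - Eulerian path exists iff graph is connected and has 0 or 2 odd-degree vertices

Graph is connected with 0 odd-degree vertices.
Both Eulerian circuit and Eulerian path exist.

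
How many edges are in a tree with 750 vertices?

A tree on n vertices always has exactly n - 1 edges.
For n = 750: edges = 750 - 1 = 749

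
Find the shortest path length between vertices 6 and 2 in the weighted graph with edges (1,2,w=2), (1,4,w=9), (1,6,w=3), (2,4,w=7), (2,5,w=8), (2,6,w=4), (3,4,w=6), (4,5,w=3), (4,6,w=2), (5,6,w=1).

Step 1: Build adjacency list with weights:
  1: 2(w=2), 4(w=9), 6(w=3)
  2: 1(w=2), 4(w=7), 5(w=8), 6(w=4)
  3: 4(w=6)
  4: 1(w=9), 2(w=7), 3(w=6), 5(w=3), 6(w=2)
  5: 2(w=8), 4(w=3), 6(w=1)
  6: 1(w=3), 2(w=4), 4(w=2), 5(w=1)

Step 2: Apply Dijkstra's algorithm from vertex 6:
  Visit vertex 6 (distance=0)
    Update dist[1] = 3
    Update dist[2] = 4
    Update dist[4] = 2
    Update dist[5] = 1
  Visit vertex 5 (distance=1)
  Visit vertex 4 (distance=2)
    Update dist[3] = 8
  Visit vertex 1 (distance=3)
  Visit vertex 2 (distance=4)

Step 3: Shortest path: 6 -> 2
Total weight: 4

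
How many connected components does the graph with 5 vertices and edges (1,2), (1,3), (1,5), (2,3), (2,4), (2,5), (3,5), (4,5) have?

Step 1: Build adjacency list from edges:
  1: 2, 3, 5
  2: 1, 3, 4, 5
  3: 1, 2, 5
  4: 2, 5
  5: 1, 2, 3, 4

Step 2: Run BFS/DFS from vertex 1:
  Visited: {1, 2, 3, 5, 4}
  Reached 5 of 5 vertices

Step 3: All 5 vertices reached from vertex 1, so the graph is connected.
Number of connected components: 1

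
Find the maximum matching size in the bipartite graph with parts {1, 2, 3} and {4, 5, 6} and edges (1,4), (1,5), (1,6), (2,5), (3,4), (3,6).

Step 1: List the neighbors of each left vertex:
  1: 4, 5, 6
  2: 5
  3: 4, 6

Step 2: Greedily match left vertices, then look for augmenting paths:
  Match 1 -- 4
  Match 2 -- 5
  Match 3 -- 6
  No augmenting path remains.

Step 3: Verify this is maximum:
  Matching size 3 = min(|L|, |R|) = min(3, 3), which is an upper bound, so this matching is maximum.

Maximum matching: {(1,4), (2,5), (3,6)}
Size: 3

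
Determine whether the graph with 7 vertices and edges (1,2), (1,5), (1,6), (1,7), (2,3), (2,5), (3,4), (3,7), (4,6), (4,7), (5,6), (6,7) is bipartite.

Step 1: Attempt 2-coloring using BFS:
  Start at vertex 1, assign color 0
  Color vertex 2 with color 1 (neighbor of 1)
  Color vertex 5 with color 1 (neighbor of 1)
  Color vertex 6 with color 1 (neighbor of 1)
  Color vertex 7 with color 1 (neighbor of 1)
  Color vertex 3 with color 0 (neighbor of 2)

Step 2: Conflict found! Vertices 2 and 5 are adjacent but have the same color.
This means the graph contains an odd cycle.

The graph is NOT bipartite.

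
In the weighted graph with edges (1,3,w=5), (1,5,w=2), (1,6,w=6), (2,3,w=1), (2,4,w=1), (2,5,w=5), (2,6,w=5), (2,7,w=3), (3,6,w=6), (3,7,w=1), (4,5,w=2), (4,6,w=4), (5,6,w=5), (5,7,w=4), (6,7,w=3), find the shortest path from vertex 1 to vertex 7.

Step 1: Build adjacency list with weights:
  1: 3(w=5), 5(w=2), 6(w=6)
  2: 3(w=1), 4(w=1), 5(w=5), 6(w=5), 7(w=3)
  3: 1(w=5), 2(w=1), 6(w=6), 7(w=1)
  4: 2(w=1), 5(w=2), 6(w=4)
  5: 1(w=2), 2(w=5), 4(w=2), 6(w=5), 7(w=4)
  6: 1(w=6), 2(w=5), 3(w=6), 4(w=4), 5(w=5), 7(w=3)
  7: 2(w=3), 3(w=1), 5(w=4), 6(w=3)

Step 2: Apply Dijkstra's algorithm from vertex 1:
  Visit vertex 1 (distance=0)
    Update dist[3] = 5
    Update dist[5] = 2
    Update dist[6] = 6
  Visit vertex 5 (distance=2)
    Update dist[2] = 7
    Update dist[4] = 4
    Update dist[7] = 6
  Visit vertex 4 (distance=4)
    Update dist[2] = 5
  Visit vertex 2 (distance=5)
  Visit vertex 3 (distance=5)
  Visit vertex 6 (distance=6)
  Visit vertex 7 (distance=6)

Step 3: Shortest path: 1 -> 3 -> 7
Total weight: 5 + 1 = 6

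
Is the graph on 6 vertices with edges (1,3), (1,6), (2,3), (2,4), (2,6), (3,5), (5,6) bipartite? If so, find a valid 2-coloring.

Step 1: Attempt 2-coloring using BFS:
  Start at vertex 1, assign color 0
  Color vertex 3 with color 1 (neighbor of 1)
  Color vertex 6 with color 1 (neighbor of 1)
  Color vertex 2 with color 0 (neighbor of 3)
  Color vertex 5 with color 0 (neighbor of 3)
  Color vertex 4 with color 1 (neighbor of 2)

Step 2: 2-coloring succeeded. No conflicts found.
  Set A (color 0): {1, 2, 5}
  Set B (color 1): {3, 4, 6}

The graph is bipartite with partition {1, 2, 5}, {3, 4, 6}.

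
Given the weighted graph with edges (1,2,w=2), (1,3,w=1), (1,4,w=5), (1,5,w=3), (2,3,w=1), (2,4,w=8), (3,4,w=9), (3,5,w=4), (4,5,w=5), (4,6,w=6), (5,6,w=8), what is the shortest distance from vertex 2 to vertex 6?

Step 1: Build adjacency list with weights:
  1: 2(w=2), 3(w=1), 4(w=5), 5(w=3)
  2: 1(w=2), 3(w=1), 4(w=8)
  3: 1(w=1), 2(w=1), 4(w=9), 5(w=4)
  4: 1(w=5), 2(w=8), 3(w=9), 5(w=5), 6(w=6)
  5: 1(w=3), 3(w=4), 4(w=5), 6(w=8)
  6: 4(w=6), 5(w=8)

Step 2: Apply Dijkstra's algorithm from vertex 2:
  Visit vertex 2 (distance=0)
    Update dist[1] = 2
    Update dist[3] = 1
    Update dist[4] = 8
  Visit vertex 3 (distance=1)
    Update dist[5] = 5
  Visit vertex 1 (distance=2)
    Update dist[4] = 7
  Visit vertex 5 (distance=5)
    Update dist[6] = 13
  Visit vertex 4 (distance=7)
  Visit vertex 6 (distance=13)

Step 3: Shortest path: 2 -> 3 -> 5 -> 6
Total weight: 1 + 4 + 8 = 13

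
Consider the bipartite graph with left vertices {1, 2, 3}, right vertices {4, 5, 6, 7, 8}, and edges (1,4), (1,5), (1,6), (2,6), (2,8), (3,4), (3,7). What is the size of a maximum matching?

Step 1: List the neighbors of each left vertex:
  1: 4, 5, 6
  2: 6, 8
  3: 4, 7

Step 2: Greedily match left vertices, then look for augmenting paths:
  Match 1 -- 4
  Match 2 -- 6
  Match 3 -- 7
  No augmenting path remains.

Step 3: Verify this is maximum:
  Matching size 3 = min(|L|, |R|) = min(3, 5), which is an upper bound, so this matching is maximum.

Maximum matching: {(1,4), (2,6), (3,7)}
Size: 3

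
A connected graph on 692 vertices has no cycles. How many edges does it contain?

A tree on n vertices always has exactly n - 1 edges.
For n = 692: edges = 692 - 1 = 691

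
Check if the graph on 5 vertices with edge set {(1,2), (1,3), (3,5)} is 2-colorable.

Step 1: Attempt 2-coloring using BFS:
  Start at vertex 1, assign color 0
  Color vertex 2 with color 1 (neighbor of 1)
  Color vertex 3 with color 1 (neighbor of 1)
  Color vertex 5 with color 0 (neighbor of 3)
  Start new component at vertex 4, assign color 0

Step 2: 2-coloring succeeded. No conflicts found.
  Set A (color 0): {1, 4, 5}
  Set B (color 1): {2, 3}

The graph is bipartite with partition {1, 4, 5}, {2, 3}.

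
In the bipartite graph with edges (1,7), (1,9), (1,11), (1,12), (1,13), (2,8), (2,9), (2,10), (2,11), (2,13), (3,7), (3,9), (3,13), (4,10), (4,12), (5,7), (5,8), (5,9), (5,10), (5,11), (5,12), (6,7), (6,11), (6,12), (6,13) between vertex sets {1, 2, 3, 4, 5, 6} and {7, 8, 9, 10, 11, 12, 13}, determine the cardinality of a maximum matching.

Step 1: List the neighbors of each left vertex:
  1: 7, 9, 11, 12, 13
  2: 8, 9, 10, 11, 13
  3: 7, 9, 13
  4: 10, 12
  5: 7, 8, 9, 10, 11, 12
  6: 7, 11, 12, 13

Step 2: Greedily match left vertices, then look for augmenting paths:
  Match 1 -- 7
  Match 2 -- 8
  Match 3 -- 9
  Match 4 -- 10
  Match 5 -- 11
  Match 6 -- 12
  No augmenting path remains.

Step 3: Verify this is maximum:
  Matching size 6 = min(|L|, |R|) = min(6, 7), which is an upper bound, so this matching is maximum.

Maximum matching: {(1,7), (2,8), (3,9), (4,10), (5,11), (6,12)}
Size: 6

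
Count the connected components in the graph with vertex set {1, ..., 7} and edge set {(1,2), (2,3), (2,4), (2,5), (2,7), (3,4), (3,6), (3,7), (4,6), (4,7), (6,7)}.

Step 1: Build adjacency list from edges:
  1: 2
  2: 1, 3, 4, 5, 7
  3: 2, 4, 6, 7
  4: 2, 3, 6, 7
  5: 2
  6: 3, 4, 7
  7: 2, 3, 4, 6

Step 2: Run BFS/DFS from vertex 1:
  Visited: {1, 2, 3, 4, 5, 7, 6}
  Reached 7 of 7 vertices

Step 3: All 7 vertices reached from vertex 1, so the graph is connected.
Number of connected components: 1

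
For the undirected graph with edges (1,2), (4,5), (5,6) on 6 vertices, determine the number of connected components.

Step 1: Build adjacency list from edges:
  1: 2
  2: 1
  3: (none)
  4: 5
  5: 4, 6
  6: 5

Step 2: Run BFS/DFS from vertex 1:
  Visited: {1, 2}
  Reached 2 of 6 vertices

Step 3: Only 2 of 6 vertices reached. Graph is disconnected.
Connected components: {1, 2}, {3}, {4, 5, 6}
Number of connected components: 3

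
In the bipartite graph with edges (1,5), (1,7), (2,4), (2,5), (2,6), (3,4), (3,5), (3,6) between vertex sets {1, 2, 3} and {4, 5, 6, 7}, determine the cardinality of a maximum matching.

Step 1: List the neighbors of each left vertex:
  1: 5, 7
  2: 4, 5, 6
  3: 4, 5, 6

Step 2: Greedily match left vertices, then look for augmenting paths:
  Match 1 -- 5
  Match 2 -- 4
  Match 3 -- 6
  No augmenting path remains.

Step 3: Verify this is maximum:
  Matching size 3 = min(|L|, |R|) = min(3, 4), which is an upper bound, so this matching is maximum.

Maximum matching: {(1,5), (2,4), (3,6)}
Size: 3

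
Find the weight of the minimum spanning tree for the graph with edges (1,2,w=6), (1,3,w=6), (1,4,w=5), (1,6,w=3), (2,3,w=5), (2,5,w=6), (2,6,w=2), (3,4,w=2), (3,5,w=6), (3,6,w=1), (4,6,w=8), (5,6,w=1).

Apply Kruskal's algorithm (sort edges by weight, add if no cycle):

Sorted edges by weight:
  (3,6) w=1
  (5,6) w=1
  (2,6) w=2
  (3,4) w=2
  (1,6) w=3
  (1,4) w=5
  (2,3) w=5
  (1,3) w=6
  (1,2) w=6
  (2,5) w=6
  (3,5) w=6
  (4,6) w=8

Add edge (3,6) w=1 -- no cycle. Running total: 1
Add edge (5,6) w=1 -- no cycle. Running total: 2
Add edge (2,6) w=2 -- no cycle. Running total: 4
Add edge (3,4) w=2 -- no cycle. Running total: 6
Add edge (1,6) w=3 -- no cycle. Running total: 9

MST edges: (3,6,w=1), (5,6,w=1), (2,6,w=2), (3,4,w=2), (1,6,w=3)
Total MST weight: 1 + 1 + 2 + 2 + 3 = 9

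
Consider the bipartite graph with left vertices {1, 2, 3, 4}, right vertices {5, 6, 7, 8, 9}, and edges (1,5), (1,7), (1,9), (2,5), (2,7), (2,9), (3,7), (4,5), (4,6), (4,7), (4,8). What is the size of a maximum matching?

Step 1: List the neighbors of each left vertex:
  1: 5, 7, 9
  2: 5, 7, 9
  3: 7
  4: 5, 6, 7, 8

Step 2: Greedily match left vertices, then look for augmenting paths:
  Match 1 -- 5
  Match 2 -- 9
  Match 3 -- 7
  Match 4 -- 6
  No augmenting path remains.

Step 3: Verify this is maximum:
  Matching size 4 = min(|L|, |R|) = min(4, 5), which is an upper bound, so this matching is maximum.

Maximum matching: {(1,5), (2,9), (3,7), (4,6)}
Size: 4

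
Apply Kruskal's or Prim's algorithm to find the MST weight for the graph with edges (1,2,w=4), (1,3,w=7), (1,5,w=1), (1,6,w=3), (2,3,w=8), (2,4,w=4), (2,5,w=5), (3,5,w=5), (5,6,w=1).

Apply Kruskal's algorithm (sort edges by weight, add if no cycle):

Sorted edges by weight:
  (1,5) w=1
  (5,6) w=1
  (1,6) w=3
  (1,2) w=4
  (2,4) w=4
  (2,5) w=5
  (3,5) w=5
  (1,3) w=7
  (2,3) w=8

Add edge (1,5) w=1 -- no cycle. Running total: 1
Add edge (5,6) w=1 -- no cycle. Running total: 2
Skip edge (1,6) w=3 -- would create cycle
Add edge (1,2) w=4 -- no cycle. Running total: 6
Add edge (2,4) w=4 -- no cycle. Running total: 10
Skip edge (2,5) w=5 -- would create cycle
Add edge (3,5) w=5 -- no cycle. Running total: 15

MST edges: (1,5,w=1), (5,6,w=1), (1,2,w=4), (2,4,w=4), (3,5,w=5)
Total MST weight: 1 + 1 + 4 + 4 + 5 = 15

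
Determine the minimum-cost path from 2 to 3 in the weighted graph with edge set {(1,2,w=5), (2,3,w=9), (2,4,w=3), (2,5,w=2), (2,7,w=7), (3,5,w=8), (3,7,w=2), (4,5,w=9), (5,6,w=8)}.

Step 1: Build adjacency list with weights:
  1: 2(w=5)
  2: 1(w=5), 3(w=9), 4(w=3), 5(w=2), 7(w=7)
  3: 2(w=9), 5(w=8), 7(w=2)
  4: 2(w=3), 5(w=9)
  5: 2(w=2), 3(w=8), 4(w=9), 6(w=8)
  6: 5(w=8)
  7: 2(w=7), 3(w=2)

Step 2: Apply Dijkstra's algorithm from vertex 2:
  Visit vertex 2 (distance=0)
    Update dist[1] = 5
    Update dist[3] = 9
    Update dist[4] = 3
    Update dist[5] = 2
    Update dist[7] = 7
  Visit vertex 5 (distance=2)
    Update dist[6] = 10
  Visit vertex 4 (distance=3)
  Visit vertex 1 (distance=5)
  Visit vertex 7 (distance=7)
  Visit vertex 3 (distance=9)

Step 3: Shortest path: 2 -> 3
Total weight: 9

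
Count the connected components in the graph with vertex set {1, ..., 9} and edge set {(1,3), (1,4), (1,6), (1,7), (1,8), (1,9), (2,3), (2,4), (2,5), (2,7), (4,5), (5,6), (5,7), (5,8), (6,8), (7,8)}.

Step 1: Build adjacency list from edges:
  1: 3, 4, 6, 7, 8, 9
  2: 3, 4, 5, 7
  3: 1, 2
  4: 1, 2, 5
  5: 2, 4, 6, 7, 8
  6: 1, 5, 8
  7: 1, 2, 5, 8
  8: 1, 5, 6, 7
  9: 1

Step 2: Run BFS/DFS from vertex 1:
  Visited: {1, 3, 4, 6, 7, 8, 9, 2, 5}
  Reached 9 of 9 vertices

Step 3: All 9 vertices reached from vertex 1, so the graph is connected.
Number of connected components: 1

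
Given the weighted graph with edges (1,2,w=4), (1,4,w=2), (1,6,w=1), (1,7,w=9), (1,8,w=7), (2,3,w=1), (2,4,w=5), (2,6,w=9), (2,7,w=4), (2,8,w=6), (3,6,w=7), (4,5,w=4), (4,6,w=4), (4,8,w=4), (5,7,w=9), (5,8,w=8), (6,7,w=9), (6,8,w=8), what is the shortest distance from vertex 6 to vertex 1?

Step 1: Build adjacency list with weights:
  1: 2(w=4), 4(w=2), 6(w=1), 7(w=9), 8(w=7)
  2: 1(w=4), 3(w=1), 4(w=5), 6(w=9), 7(w=4), 8(w=6)
  3: 2(w=1), 6(w=7)
  4: 1(w=2), 2(w=5), 5(w=4), 6(w=4), 8(w=4)
  5: 4(w=4), 7(w=9), 8(w=8)
  6: 1(w=1), 2(w=9), 3(w=7), 4(w=4), 7(w=9), 8(w=8)
  7: 1(w=9), 2(w=4), 5(w=9), 6(w=9)
  8: 1(w=7), 2(w=6), 4(w=4), 5(w=8), 6(w=8)

Step 2: Apply Dijkstra's algorithm from vertex 6:
  Visit vertex 6 (distance=0)
    Update dist[1] = 1
    Update dist[2] = 9
    Update dist[3] = 7
    Update dist[4] = 4
    Update dist[7] = 9
    Update dist[8] = 8
  Visit vertex 1 (distance=1)
    Update dist[2] = 5
    Update dist[4] = 3

Step 3: Shortest path: 6 -> 1
Total weight: 1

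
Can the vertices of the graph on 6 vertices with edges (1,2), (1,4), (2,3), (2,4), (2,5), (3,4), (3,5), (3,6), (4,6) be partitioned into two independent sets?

Step 1: Attempt 2-coloring using BFS:
  Start at vertex 1, assign color 0
  Color vertex 2 with color 1 (neighbor of 1)
  Color vertex 4 with color 1 (neighbor of 1)
  Color vertex 3 with color 0 (neighbor of 2)

Step 2: Conflict found! Vertices 2 and 4 are adjacent but have the same color.
This means the graph contains an odd cycle.

The graph is NOT bipartite.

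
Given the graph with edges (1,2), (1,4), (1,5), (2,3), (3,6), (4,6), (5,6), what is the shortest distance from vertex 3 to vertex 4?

Step 1: Build adjacency list:
  1: 2, 4, 5
  2: 1, 3
  3: 2, 6
  4: 1, 6
  5: 1, 6
  6: 3, 4, 5

Step 2: BFS from vertex 3 to find shortest path to 4:
  vertex 2 reached at distance 1
  vertex 6 reached at distance 1
  vertex 1 reached at distance 2
  vertex 4 reached at distance 2

Step 3: Shortest path: 3 -> 6 -> 4
Path length: 2 edges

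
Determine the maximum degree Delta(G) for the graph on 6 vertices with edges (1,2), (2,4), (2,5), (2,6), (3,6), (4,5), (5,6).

Step 1: Count edges incident to each vertex:
  deg(1) = 1 (neighbors: 2)
  deg(2) = 4 (neighbors: 1, 4, 5, 6)
  deg(3) = 1 (neighbors: 6)
  deg(4) = 2 (neighbors: 2, 5)
  deg(5) = 3 (neighbors: 2, 4, 6)
  deg(6) = 3 (neighbors: 2, 3, 5)

Step 2: Find maximum:
  max(1, 4, 1, 2, 3, 3) = 4 (vertex 2)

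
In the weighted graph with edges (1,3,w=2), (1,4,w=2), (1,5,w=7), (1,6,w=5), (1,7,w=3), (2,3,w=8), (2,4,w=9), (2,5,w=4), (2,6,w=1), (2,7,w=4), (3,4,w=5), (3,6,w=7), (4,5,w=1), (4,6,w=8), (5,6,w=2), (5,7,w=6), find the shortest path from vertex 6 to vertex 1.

Step 1: Build adjacency list with weights:
  1: 3(w=2), 4(w=2), 5(w=7), 6(w=5), 7(w=3)
  2: 3(w=8), 4(w=9), 5(w=4), 6(w=1), 7(w=4)
  3: 1(w=2), 2(w=8), 4(w=5), 6(w=7)
  4: 1(w=2), 2(w=9), 3(w=5), 5(w=1), 6(w=8)
  5: 1(w=7), 2(w=4), 4(w=1), 6(w=2), 7(w=6)
  6: 1(w=5), 2(w=1), 3(w=7), 4(w=8), 5(w=2)
  7: 1(w=3), 2(w=4), 5(w=6)

Step 2: Apply Dijkstra's algorithm from vertex 6:
  Visit vertex 6 (distance=0)
    Update dist[1] = 5
    Update dist[2] = 1
    Update dist[3] = 7
    Update dist[4] = 8
    Update dist[5] = 2
  Visit vertex 2 (distance=1)
    Update dist[7] = 5
  Visit vertex 5 (distance=2)
    Update dist[4] = 3
  Visit vertex 4 (distance=3)
  Visit vertex 1 (distance=5)

Step 3: Shortest path: 6 -> 1
Total weight: 5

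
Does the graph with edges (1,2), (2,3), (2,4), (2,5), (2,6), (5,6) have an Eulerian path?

Step 1: Find the degree of each vertex:
  deg(1) = 1
  deg(2) = 5
  deg(3) = 1
  deg(4) = 1
  deg(5) = 2
  deg(6) = 2

Step 2: Count vertices with odd degree:
  Odd-degree vertices: 1, 2, 3, 4 (4 total)

Step 3: Apply Euler's theorem:
  - Eulerian circuit exists iff graph is connected and all vertices have even degree
  - Eulerian path exists iff graph is connected and has 0 or 2 odd-degree vertices

Graph has 4 odd-degree vertices (need 0 or 2).
Neither Eulerian path nor Eulerian circuit exists.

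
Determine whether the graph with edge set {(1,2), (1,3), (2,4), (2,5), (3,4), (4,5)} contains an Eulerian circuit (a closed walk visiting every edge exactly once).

Step 1: Find the degree of each vertex:
  deg(1) = 2
  deg(2) = 3
  deg(3) = 2
  deg(4) = 3
  deg(5) = 2

Step 2: Count vertices with odd degree:
  Odd-degree vertices: 2, 4 (2 total)

Step 3: Apply Euler's theorem:
  - Eulerian circuit exists iff graph is connected and all vertices have even degree
  - Eulerian path exists iff graph is connected and has 0 or 2 odd-degree vertices

Graph is connected with exactly 2 odd-degree vertices (2, 4).
Eulerian path exists (starting and ending at the odd-degree vertices), but no Eulerian circuit.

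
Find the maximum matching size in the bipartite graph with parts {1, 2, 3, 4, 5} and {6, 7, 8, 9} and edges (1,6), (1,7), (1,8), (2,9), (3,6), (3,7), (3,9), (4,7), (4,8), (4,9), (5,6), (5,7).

Step 1: List the neighbors of each left vertex:
  1: 6, 7, 8
  2: 9
  3: 6, 7, 9
  4: 7, 8, 9
  5: 6, 7

Step 2: Greedily match left vertices, then look for augmenting paths:
  Match 1 -- 6
  Match 2 -- 9
  Match 3 -- 7
  Match 4 -- 8
  No augmenting path remains.

Step 3: Verify this is maximum:
  Matching size 4 = min(|L|, |R|) = min(5, 4), which is an upper bound, so this matching is maximum.

Maximum matching: {(1,6), (2,9), (3,7), (4,8)}
Size: 4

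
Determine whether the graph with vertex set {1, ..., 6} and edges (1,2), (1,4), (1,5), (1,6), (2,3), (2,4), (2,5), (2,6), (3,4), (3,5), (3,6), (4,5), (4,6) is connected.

Step 1: Build adjacency list from edges:
  1: 2, 4, 5, 6
  2: 1, 3, 4, 5, 6
  3: 2, 4, 5, 6
  4: 1, 2, 3, 5, 6
  5: 1, 2, 3, 4
  6: 1, 2, 3, 4

Step 2: Run BFS/DFS from vertex 1:
  Visited: {1, 2, 4, 5, 6, 3}
  Reached 6 of 6 vertices

Step 3: All 6 vertices reached from vertex 1, so the graph is connected.
Answer: Yes, the graph is connected.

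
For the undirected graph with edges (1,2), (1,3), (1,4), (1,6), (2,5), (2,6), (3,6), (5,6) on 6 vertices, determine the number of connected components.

Step 1: Build adjacency list from edges:
  1: 2, 3, 4, 6
  2: 1, 5, 6
  3: 1, 6
  4: 1
  5: 2, 6
  6: 1, 2, 3, 5

Step 2: Run BFS/DFS from vertex 1:
  Visited: {1, 2, 3, 4, 6, 5}
  Reached 6 of 6 vertices

Step 3: All 6 vertices reached from vertex 1, so the graph is connected.
Number of connected components: 1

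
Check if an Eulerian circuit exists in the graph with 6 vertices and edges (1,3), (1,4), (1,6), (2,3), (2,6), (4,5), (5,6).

Step 1: Find the degree of each vertex:
  deg(1) = 3
  deg(2) = 2
  deg(3) = 2
  deg(4) = 2
  deg(5) = 2
  deg(6) = 3

Step 2: Count vertices with odd degree:
  Odd-degree vertices: 1, 6 (2 total)

Step 3: Apply Euler's theorem:
  - Eulerian circuit exists iff graph is connected and all vertices have even degree
  - Eulerian path exists iff graph is connected and has 0 or 2 odd-degree vertices

Graph is connected with exactly 2 odd-degree vertices (1, 6).
Eulerian path exists (starting and ending at the odd-degree vertices), but no Eulerian circuit.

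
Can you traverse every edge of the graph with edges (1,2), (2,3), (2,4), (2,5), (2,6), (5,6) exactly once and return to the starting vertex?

Step 1: Find the degree of each vertex:
  deg(1) = 1
  deg(2) = 5
  deg(3) = 1
  deg(4) = 1
  deg(5) = 2
  deg(6) = 2

Step 2: Count vertices with odd degree:
  Odd-degree vertices: 1, 2, 3, 4 (4 total)

Step 3: Apply Euler's theorem:
  - Eulerian circuit exists iff graph is connected and all vertices have even degree
  - Eulerian path exists iff graph is connected and has 0 or 2 odd-degree vertices

Graph has 4 odd-degree vertices (need 0 or 2).
Neither Eulerian path nor Eulerian circuit exists.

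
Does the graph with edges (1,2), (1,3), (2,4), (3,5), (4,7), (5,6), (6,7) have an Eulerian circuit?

Step 1: Find the degree of each vertex:
  deg(1) = 2
  deg(2) = 2
  deg(3) = 2
  deg(4) = 2
  deg(5) = 2
  deg(6) = 2
  deg(7) = 2

Step 2: Count vertices with odd degree:
  All vertices have even degree (0 odd-degree vertices)

Step 3: Apply Euler's theorem:
  - Eulerian circuit exists iff graph is connected and all vertices have even degree
  - Eulerian path exists iff graph is connected and has 0 or 2 odd-degree vertices

Graph is connected with 0 odd-degree vertices.
Both Eulerian circuit and Eulerian path exist.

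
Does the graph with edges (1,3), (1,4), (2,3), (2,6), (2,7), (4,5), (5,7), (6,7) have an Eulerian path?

Step 1: Find the degree of each vertex:
  deg(1) = 2
  deg(2) = 3
  deg(3) = 2
  deg(4) = 2
  deg(5) = 2
  deg(6) = 2
  deg(7) = 3

Step 2: Count vertices with odd degree:
  Odd-degree vertices: 2, 7 (2 total)

Step 3: Apply Euler's theorem:
  - Eulerian circuit exists iff graph is connected and all vertices have even degree
  - Eulerian path exists iff graph is connected and has 0 or 2 odd-degree vertices

Graph is connected with exactly 2 odd-degree vertices (2, 7).
Eulerian path exists (starting and ending at the odd-degree vertices), but no Eulerian circuit.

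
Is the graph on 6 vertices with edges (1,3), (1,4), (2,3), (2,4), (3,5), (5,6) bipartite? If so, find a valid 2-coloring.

Step 1: Attempt 2-coloring using BFS:
  Start at vertex 1, assign color 0
  Color vertex 3 with color 1 (neighbor of 1)
  Color vertex 4 with color 1 (neighbor of 1)
  Color vertex 2 with color 0 (neighbor of 3)
  Color vertex 5 with color 0 (neighbor of 3)
  Color vertex 6 with color 1 (neighbor of 5)

Step 2: 2-coloring succeeded. No conflicts found.
  Set A (color 0): {1, 2, 5}
  Set B (color 1): {3, 4, 6}

The graph is bipartite with partition {1, 2, 5}, {3, 4, 6}.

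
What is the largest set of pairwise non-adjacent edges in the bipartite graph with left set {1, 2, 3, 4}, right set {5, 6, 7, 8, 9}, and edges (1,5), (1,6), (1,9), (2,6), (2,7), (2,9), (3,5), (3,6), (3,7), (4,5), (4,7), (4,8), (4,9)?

Step 1: List the neighbors of each left vertex:
  1: 5, 6, 9
  2: 6, 7, 9
  3: 5, 6, 7
  4: 5, 7, 8, 9

Step 2: Greedily match left vertices, then look for augmenting paths:
  Match 1 -- 5
  Match 2 -- 6
  Match 3 -- 7
  Match 4 -- 8
  No augmenting path remains.

Step 3: Verify this is maximum:
  Matching size 4 = min(|L|, |R|) = min(4, 5), which is an upper bound, so this matching is maximum.

Maximum matching: {(1,5), (2,6), (3,7), (4,8)}
Size: 4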